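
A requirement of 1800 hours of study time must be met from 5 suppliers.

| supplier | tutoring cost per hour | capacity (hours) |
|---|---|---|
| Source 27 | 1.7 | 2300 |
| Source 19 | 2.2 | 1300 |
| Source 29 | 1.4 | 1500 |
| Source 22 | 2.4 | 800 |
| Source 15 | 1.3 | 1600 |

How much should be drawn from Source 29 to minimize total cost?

200

Cheapest first:
Source 15 at 1.3: take all 1600 hours ; 200 still needed.
Source 29 (1.4): take the remaining 200 ; done.
Source 27, Source 19, Source 22: unused.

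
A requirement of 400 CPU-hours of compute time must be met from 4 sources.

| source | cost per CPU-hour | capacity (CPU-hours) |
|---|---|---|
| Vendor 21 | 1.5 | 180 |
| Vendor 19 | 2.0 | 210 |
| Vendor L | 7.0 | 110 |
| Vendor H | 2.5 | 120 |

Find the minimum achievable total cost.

715

Fill from the cheapest source first.
Vendor 21 (1.5): use full 180 → 220 CPU-hours to go.
Vendor 19 at 2.0: take all 210 CPU-hours → 10 still needed.
Vendor H (2.5): take the remaining 10 → done.
Vendor L: unused.
Cost = 180×1.5 + 210×2.0 + 10×2.5 = 715.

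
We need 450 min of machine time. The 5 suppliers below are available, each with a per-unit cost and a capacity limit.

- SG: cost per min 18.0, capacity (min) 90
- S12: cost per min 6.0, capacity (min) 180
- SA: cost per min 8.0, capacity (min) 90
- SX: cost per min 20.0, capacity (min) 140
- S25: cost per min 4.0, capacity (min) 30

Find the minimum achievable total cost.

Use suppliers in increasing cost order.
S25 (4.0): use full 30 → 420 min to go.
S12 (6.0): use full 180 → 240 min to go.
SA (8.0): use full 90 → 150 min to go.
SG (18.0): use full 90 → 60 min to go.
SX at 20.0: take 60 of its 140 → requirement met.
Cost = 30×4.0 + 180×6.0 + 90×8.0 + 90×18.0 + 60×20.0 = 4740.

4740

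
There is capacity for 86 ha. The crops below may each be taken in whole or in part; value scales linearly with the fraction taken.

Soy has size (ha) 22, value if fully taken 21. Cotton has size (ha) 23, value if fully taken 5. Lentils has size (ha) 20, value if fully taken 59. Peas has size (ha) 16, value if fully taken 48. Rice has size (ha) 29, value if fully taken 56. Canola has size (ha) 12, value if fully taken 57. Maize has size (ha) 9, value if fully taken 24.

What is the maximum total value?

Rank by value-to-size ratio: Canola 57/12≈4.75, Peas 48/16≈3, Lentils 59/20≈2.95, Maize 24/9≈2.67, Rice 56/29≈1.93, Soy 21/22≈0.955, Cotton 5/23≈0.217.
Canola: take in full, 12 ha for value 57 ; 74 left.
Peas: take in full, 16 ha for value 48 ; 58 left.
Lentils: take in full, 20 ha for value 59 ; 38 left.
Take all of Maize (9 ha, value 24) ; 29 ha left.
Rice: take in full, 29 ha for value 56 ; 0 left.
Total value = 244.

244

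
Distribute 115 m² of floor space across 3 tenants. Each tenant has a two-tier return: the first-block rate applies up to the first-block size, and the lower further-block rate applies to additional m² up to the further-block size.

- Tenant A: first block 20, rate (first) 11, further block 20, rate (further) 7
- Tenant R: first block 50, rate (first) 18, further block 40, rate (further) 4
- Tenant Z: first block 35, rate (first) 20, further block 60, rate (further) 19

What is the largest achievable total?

2200

Order all 6 blocks by rate: Tenant Z/tier1 20 > Tenant Z/tier2 19 > Tenant R/tier1 18 > Tenant A/tier1 11 > Tenant A/tier2 7 > Tenant R/tier2 4.
Tenant Z/tier1 (20): +35 → 80 left.
Tenant Z/tier2 (19): +60 → 20 left.
Tenant R tier1 at 18: only 20 left, fill 20.
Total = 20×35 + 19×60 + 18×20 = 2200.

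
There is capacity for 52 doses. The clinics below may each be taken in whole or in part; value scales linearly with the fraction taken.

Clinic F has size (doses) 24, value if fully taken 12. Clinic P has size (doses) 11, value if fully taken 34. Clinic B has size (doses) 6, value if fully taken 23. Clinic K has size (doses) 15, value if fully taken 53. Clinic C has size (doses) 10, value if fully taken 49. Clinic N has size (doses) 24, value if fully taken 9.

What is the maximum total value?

Best value per unit of size first: Clinic C 49/10≈4.9, Clinic B 23/6≈3.83, Clinic K 53/15≈3.53, Clinic P 34/11≈3.09, Clinic F 12/24≈0.5, Clinic N 9/24≈0.375.
Take all of Clinic C (10 doses, value 49) ; 42 doses left.
All 6 doses of Clinic B fit (value 23) ; 36 remain.
Take all of Clinic K (15 doses, value 53) ; 21 doses left.
All 11 doses of Clinic P fit (value 34) ; 10 remain.
Only 10 doses remain; take 10/24 of Clinic F for value 12×10/24 = 5.
Total value = 164.

164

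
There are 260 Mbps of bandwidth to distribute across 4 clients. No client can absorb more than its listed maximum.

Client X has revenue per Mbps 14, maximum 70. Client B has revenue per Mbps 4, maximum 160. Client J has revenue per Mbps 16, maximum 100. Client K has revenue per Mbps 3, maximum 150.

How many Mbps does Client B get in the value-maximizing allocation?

90

Highest revenue per Mbps first: Client J 16 > Client X 14 > Client B 4 > Client K 3.
Give Client J 100 to hit its cap of 100 — 160 left.
Client X: +70 to 70 (cap) — 90 left.
Client B: +90 (room for 160) → 90. Pool exhausted.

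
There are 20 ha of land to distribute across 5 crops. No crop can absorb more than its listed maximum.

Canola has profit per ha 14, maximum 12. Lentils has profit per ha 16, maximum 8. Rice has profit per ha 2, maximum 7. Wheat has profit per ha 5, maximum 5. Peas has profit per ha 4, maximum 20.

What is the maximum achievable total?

Order the crops by profit per ha: Lentils 16 > Canola 14 > Wheat 5 > Peas 4 > Rice 2.
Lentils: +8 to 8 (cap) — 12 left.
Give Canola 12 to hit its cap of 12 — 0 left.
Total = 14×12 + 16×8 = 296.

296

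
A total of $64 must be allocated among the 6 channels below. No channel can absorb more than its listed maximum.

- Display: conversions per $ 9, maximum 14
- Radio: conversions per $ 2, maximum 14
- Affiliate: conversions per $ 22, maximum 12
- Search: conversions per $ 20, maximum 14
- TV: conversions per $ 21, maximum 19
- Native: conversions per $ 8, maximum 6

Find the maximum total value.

1109

Highest conversions per $ first: Affiliate 22 > TV 21 > Search 20 > Display 9 > Native 8 > Radio 2.
Affiliate takes 12 to reach its cap of 12 — 52 left.
Give TV 19 to hit its cap of 19 — 33 left.
Search: +14 to 14 (cap) — 19 left.
Display takes 14 to reach its cap of 14 — 5 left.
Native has room for 6 but only 5 remain, so it gets 5.
Total = 9×14 + 22×12 + 20×14 + 21×19 + 8×5 = 1109.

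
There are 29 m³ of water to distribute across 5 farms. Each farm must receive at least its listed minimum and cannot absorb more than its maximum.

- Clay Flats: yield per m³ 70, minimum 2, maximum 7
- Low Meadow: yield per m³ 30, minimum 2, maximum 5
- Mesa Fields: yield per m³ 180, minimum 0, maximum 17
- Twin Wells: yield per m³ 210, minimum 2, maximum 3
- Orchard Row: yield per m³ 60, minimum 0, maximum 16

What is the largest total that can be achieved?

Meeting every minimum uses 2+2+0+2+0 = 6 m³, leaving 23.
Order the farms by yield per m³: Twin Wells 210 > Mesa Fields 180 > Clay Flats 70 > Orchard Row 60 > Low Meadow 30.
Give Twin Wells 1 more to hit its cap of 3 ; 22 left.
Mesa Fields takes 17 more to reach its cap of 17 ; 5 left.
Clay Flats: +5 to 7 (cap) ; 0 left.
Total = 70×7 + 30×2 + 180×17 + 210×3 = 4240.

4240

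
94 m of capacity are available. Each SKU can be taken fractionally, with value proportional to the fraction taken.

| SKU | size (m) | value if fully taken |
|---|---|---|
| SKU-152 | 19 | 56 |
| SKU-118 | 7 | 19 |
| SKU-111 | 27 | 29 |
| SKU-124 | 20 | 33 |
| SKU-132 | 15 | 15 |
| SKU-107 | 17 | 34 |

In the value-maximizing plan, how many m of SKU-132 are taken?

Best value per unit of size first: SKU-152 56/19≈2.95, SKU-118 19/7≈2.71, SKU-107 34/17≈2, SKU-124 33/20≈1.65, SKU-111 29/27≈1.07, SKU-132 15/15≈1.
All 19 m of SKU-152 fit (value 56) → 75 remain.
SKU-118: take in full, 7 m for value 19 → 68 left.
All 17 m of SKU-107 fit (value 34) → 51 remain.
All 20 m of SKU-124 fit (value 33) → 31 remain.
SKU-111: take in full, 27 m for value 29 → 4 left.
4 m left: a 4/15 share of SKU-132 gives 15×4/15 = 4.

4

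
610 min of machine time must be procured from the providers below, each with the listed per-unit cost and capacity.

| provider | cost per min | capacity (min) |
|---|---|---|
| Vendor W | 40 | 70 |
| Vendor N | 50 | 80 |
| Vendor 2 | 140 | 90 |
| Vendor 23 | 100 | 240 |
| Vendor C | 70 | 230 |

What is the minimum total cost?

45900

Use providers in increasing cost order.
Vendor W (40): use full 70 → 540 min to go.
Vendor N (50): use full 80 → 460 min to go.
Vendor C at 70: take all 230 min → 230 still needed.
Take 230 from Vendor 23 at 100 to finish.
Vendor 2: unused.
Cost = 70×40 + 80×50 + 230×70 + 230×100 = 45900.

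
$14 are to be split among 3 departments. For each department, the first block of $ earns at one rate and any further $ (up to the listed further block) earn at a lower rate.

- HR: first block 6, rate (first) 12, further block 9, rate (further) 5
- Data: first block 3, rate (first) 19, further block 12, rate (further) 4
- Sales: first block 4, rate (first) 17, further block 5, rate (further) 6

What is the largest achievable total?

203

Rank every tier by rate: Data/tier1 19 > Sales/tier1 17 > HR/tier1 12 > Sales/tier2 6 > HR/tier2 5 > Data/tier2 4.
Data tier1 at 19: fill all 3 ; 11 left.
Sales tier1 at 17: fill all 4 ; 7 left.
HR/tier1 (12): +6 ; 1 left.
Sales tier2 at 6: only 1 left, fill 1.
Total = 19×3 + 17×4 + 12×6 + 6×1 = 203.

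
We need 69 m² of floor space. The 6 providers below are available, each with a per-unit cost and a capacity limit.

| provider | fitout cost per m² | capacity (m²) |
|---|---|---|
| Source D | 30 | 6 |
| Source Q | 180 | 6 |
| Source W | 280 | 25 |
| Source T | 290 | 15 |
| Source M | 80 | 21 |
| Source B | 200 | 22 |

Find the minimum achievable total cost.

11260

Use providers in increasing cost order.
Source D at 30: take all 6 m² — 63 still needed.
Source M at 80: take all 21 m² — 42 still needed.
Take 6 from Source Q at 180 — need 36 more.
Source B (200): use full 22 — 14 m² to go.
Take 14 from Source W at 280 to finish.
Source T: unused.
Cost = 6×30 + 21×80 + 6×180 + 22×200 + 14×280 = 11260.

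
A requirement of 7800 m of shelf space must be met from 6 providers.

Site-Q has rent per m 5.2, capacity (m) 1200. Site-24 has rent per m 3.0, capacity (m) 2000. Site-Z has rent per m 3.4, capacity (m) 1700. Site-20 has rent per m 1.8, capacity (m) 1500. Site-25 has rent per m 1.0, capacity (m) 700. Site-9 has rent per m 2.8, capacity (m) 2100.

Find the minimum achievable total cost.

20380

Use providers in increasing cost order.
Site-25 at 1.0: take all 700 m → 7100 still needed.
Site-20 at 1.8: take all 1500 m → 5600 still needed.
Take 2100 from Site-9 at 2.8 → need 3500 more.
Site-24 at 3.0: take all 2000 m → 1500 still needed.
Site-Z at 3.4: take 1500 of its 1700 → requirement met.
Site-Q: unused.
Cost = 700×1.0 + 1500×1.8 + 2100×2.8 + 2000×3.0 + 1500×3.4 = 20380.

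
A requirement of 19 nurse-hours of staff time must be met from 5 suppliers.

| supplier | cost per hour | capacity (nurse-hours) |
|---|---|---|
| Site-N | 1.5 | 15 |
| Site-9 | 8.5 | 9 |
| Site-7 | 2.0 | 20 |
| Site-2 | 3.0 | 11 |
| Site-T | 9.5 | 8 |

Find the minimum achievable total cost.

30.5

Use suppliers in increasing cost order.
Site-N at 1.5: take all 15 nurse-hours ; 4 still needed.
Site-7 (2.0): take the remaining 4 ; done.
Site-2, Site-9, Site-T: unused.
Cost = 15×1.5 + 4×2.0 = 30.5.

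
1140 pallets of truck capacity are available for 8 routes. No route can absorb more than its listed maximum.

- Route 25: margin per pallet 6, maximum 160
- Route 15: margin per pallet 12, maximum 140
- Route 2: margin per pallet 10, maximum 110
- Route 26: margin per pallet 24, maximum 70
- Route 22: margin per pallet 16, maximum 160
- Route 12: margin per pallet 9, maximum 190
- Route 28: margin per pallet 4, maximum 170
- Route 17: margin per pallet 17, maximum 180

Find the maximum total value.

Rank by margin per pallet: Route 26 24 > Route 17 17 > Route 22 16 > Route 15 12 > Route 2 10 > Route 12 9 > Route 25 6 > Route 28 4.
Give Route 26 70 to hit its cap of 70 ; 1070 left.
Route 17: +180 to 180 (cap) ; 890 left.
Route 22: +160 to 160 (cap) ; 730 left.
Give Route 15 140 to hit its cap of 140 ; 590 left.
Route 2 takes 110 to reach its cap of 110 ; 480 left.
Route 12 takes 190 to reach its cap of 190 ; 290 left.
Route 25 takes 160 to reach its cap of 160 ; 130 left.
Route 28 has room for 170 but only 130 remain, so it gets 130.
Total = 6×160 + 12×140 + 10×110 + 24×70 + 16×160 + 9×190 + 4×130 + 17×180 = 13270.

13270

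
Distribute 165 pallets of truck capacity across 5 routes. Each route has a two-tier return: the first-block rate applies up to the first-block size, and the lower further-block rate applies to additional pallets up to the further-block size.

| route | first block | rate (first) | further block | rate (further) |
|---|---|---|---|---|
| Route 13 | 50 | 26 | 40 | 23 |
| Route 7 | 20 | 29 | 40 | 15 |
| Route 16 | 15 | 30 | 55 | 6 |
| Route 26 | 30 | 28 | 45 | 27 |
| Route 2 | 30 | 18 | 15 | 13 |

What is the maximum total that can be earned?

4500

Rank every tier by rate: Route 16/tier1 30 > Route 7/tier1 29 > Route 26/tier1 28 > Route 26/tier2 27 > Route 13/tier1 26 > Route 13/tier2 23 > Route 2/tier1 18 > Route 7/tier2 15 > Route 2/tier2 13 > Route 16/tier2 6.
Route 16/tier1 (30): +15 ; 150 left.
Fill Route 7 tier1 block (20 at 29) ; 130 left.
Route 26/tier1 (28): +30 ; 100 left.
Fill Route 26 tier2 block (45 at 27) ; 55 left.
Route 13/tier1 (26): +50 ; 5 left.
Route 13/tier2: +5 of 40 at 23; pool empty.
Total = 30×15 + 29×20 + 28×30 + 27×45 + 26×50 + 23×5 = 4500.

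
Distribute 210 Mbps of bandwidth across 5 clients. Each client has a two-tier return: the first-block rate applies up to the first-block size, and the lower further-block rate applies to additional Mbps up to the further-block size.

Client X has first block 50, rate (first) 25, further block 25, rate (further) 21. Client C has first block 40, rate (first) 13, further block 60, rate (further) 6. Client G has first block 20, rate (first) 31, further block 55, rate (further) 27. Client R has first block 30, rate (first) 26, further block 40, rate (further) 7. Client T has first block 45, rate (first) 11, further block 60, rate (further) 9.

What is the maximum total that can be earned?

Order all 10 blocks by rate: Client G/first 31 > Client G/second 27 > Client R/first 26 > Client X/first 25 > Client X/second 21 > Client C/first 13 > Client T/first 11 > Client T/second 9 > Client R/second 7 > Client C/second 6.
Client G/first (31): +20 → 190 left.
Client G/second (27): +55 → 135 left.
Client R first at 26: fill all 30 → 105 left.
Client X first at 25: fill all 50 → 55 left.
Client X second at 21: fill all 25 → 30 left.
30 remain; put them into Client C first at 13.
Total = 31×20 + 27×55 + 26×30 + 25×50 + 21×25 + 13×30 = 5050.

5050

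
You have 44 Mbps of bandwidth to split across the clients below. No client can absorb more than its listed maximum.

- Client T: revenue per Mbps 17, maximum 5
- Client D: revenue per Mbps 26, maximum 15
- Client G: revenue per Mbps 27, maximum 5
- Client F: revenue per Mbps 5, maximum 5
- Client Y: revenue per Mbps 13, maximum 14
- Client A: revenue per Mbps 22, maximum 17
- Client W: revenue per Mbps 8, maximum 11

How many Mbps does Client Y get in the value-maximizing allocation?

2

Rank by revenue per Mbps: Client G 27 > Client D 26 > Client A 22 > Client T 17 > Client Y 13 > Client W 8 > Client F 5.
Client G: +5 to 5 (cap) → 39 left.
Client D: +15 to 15 (cap) → 24 left.
Client A takes 17 to reach its cap of 17 → 7 left.
Give Client T 5 to hit its cap of 5 → 2 left.
Only 2 left; Client Y takes them to reach 2.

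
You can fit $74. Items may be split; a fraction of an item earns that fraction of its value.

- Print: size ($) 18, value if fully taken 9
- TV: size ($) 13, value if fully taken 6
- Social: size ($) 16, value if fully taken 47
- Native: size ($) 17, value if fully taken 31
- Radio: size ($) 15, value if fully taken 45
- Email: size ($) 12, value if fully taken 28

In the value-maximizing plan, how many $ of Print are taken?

14

Sort by value density: Radio 45/15≈3, Social 47/16≈2.94, Email 28/12≈2.33, Native 31/17≈1.82, Print 9/18≈0.5, TV 6/13≈0.462.
Radio: take in full, 15 $ for value 45 — 59 left.
Take all of Social (16 $, value 47) — 43 $ left.
All 12 $ of Email fit (value 28) — 31 remain.
Native: take in full, 17 $ for value 31 — 14 left.
14 $ left: a 14/18 share of Print gives 9×14/18 = 7.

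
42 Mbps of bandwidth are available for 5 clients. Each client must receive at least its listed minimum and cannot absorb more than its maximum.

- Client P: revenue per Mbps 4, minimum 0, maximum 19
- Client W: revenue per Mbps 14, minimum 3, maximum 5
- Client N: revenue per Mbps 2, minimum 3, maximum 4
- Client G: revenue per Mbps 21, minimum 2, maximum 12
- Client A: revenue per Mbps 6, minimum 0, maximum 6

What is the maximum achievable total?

428

Meeting every minimum uses 0+3+3+2+0 = 8 Mbps, leaving 34.
Rank by revenue per Mbps: Client G 21 > Client W 14 > Client A 6 > Client P 4 > Client N 2.
Client G takes 10 more to reach its cap of 12 — 24 left.
Client W takes 2 more to reach its cap of 5 — 22 left.
Client A takes 6 more to reach its cap of 6 — 16 left.
Only 16 left; Client P takes them to reach 16.
Total = 4×16 + 14×5 + 2×3 + 21×12 + 6×6 = 428.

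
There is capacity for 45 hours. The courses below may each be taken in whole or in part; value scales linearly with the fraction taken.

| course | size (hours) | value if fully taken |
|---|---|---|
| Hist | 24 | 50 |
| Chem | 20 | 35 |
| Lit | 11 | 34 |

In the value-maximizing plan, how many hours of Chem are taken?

Rank by value-to-size ratio: Lit 34/11≈3.09, Hist 50/24≈2.08, Chem 35/20≈1.75.
Take all of Lit (11 hours, value 34) ; 34 hours left.
Hist: take in full, 24 hours for value 50 ; 10 left.
Fill the last 10 hours with part of Chem: 10/20 of it earns 17.5.

10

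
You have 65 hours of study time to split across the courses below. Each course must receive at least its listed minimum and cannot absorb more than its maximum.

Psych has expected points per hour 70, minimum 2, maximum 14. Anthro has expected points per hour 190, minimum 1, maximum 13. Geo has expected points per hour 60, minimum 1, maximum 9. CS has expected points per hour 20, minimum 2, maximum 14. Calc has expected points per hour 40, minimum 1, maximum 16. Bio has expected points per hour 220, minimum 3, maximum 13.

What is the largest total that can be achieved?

Meeting every minimum uses 2+1+1+2+1+3 = 10 hours, leaving 55.
Order the courses by expected points per hour: Bio 220 > Anthro 190 > Psych 70 > Geo 60 > Calc 40 > CS 20.
Give Bio 10 more to hit its cap of 13 → 45 left.
Anthro: +12 to 13 (cap) → 33 left.
Psych: +12 to 14 (cap) → 21 left.
Give Geo 8 more to hit its cap of 9 → 13 left.
Only 13 left; Calc takes them to reach 14.
Total = 70×14 + 190×13 + 60×9 + 20×2 + 40×14 + 220×13 = 7450.

7450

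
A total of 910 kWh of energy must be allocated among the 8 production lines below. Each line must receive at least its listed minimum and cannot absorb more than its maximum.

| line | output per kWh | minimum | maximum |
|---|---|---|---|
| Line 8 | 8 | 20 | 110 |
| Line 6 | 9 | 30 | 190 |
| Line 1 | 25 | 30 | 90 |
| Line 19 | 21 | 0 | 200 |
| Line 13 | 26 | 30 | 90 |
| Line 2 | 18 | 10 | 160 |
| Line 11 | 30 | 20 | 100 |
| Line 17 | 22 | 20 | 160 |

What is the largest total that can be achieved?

Meeting every minimum uses 20+30+30+0+30+10+20+20 = 160 kWh, leaving 750.
Order the production lines by output per kWh: Line 11 30 > Line 13 26 > Line 1 25 > Line 17 22 > Line 19 21 > Line 2 18 > Line 6 9 > Line 8 8.
Line 11: +80 to 100 (cap) ; 670 left.
Line 13: +60 to 90 (cap) ; 610 left.
Line 1 takes 60 more to reach its cap of 90 ; 550 left.
Give Line 17 140 more to hit its cap of 160 ; 410 left.
Line 19 takes 200 more to reach its cap of 200 ; 210 left.
Line 2 takes 150 more to reach its cap of 160 ; 60 left.
Only 60 left; Line 6 takes them to reach 90.
Total = 8×20 + 9×90 + 25×90 + 21×200 + 26×90 + 18×160 + 30×100 + 22×160 = 19160.

19160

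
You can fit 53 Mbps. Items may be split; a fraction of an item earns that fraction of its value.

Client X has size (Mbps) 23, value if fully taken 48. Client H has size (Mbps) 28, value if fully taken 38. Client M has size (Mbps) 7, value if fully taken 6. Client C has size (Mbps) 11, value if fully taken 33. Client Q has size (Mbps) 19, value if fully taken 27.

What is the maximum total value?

108

Rank by value-to-size ratio: Client C 33/11≈3, Client X 48/23≈2.09, Client Q 27/19≈1.42, Client H 38/28≈1.36, Client M 6/7≈0.857.
Take all of Client C (11 Mbps, value 33) — 42 Mbps left.
Take all of Client X (23 Mbps, value 48) — 19 Mbps left.
Take all of Client Q (19 Mbps, value 27) — 0 Mbps left.
Total value = 108.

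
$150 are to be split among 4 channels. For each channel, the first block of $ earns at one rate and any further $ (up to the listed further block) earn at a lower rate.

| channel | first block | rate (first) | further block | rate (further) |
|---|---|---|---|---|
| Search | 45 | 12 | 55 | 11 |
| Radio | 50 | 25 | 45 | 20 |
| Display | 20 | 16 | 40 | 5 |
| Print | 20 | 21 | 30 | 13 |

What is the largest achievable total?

3085

Rank every tier by rate: Radio/tier1 25 > Print/tier1 21 > Radio/tier2 20 > Display/tier1 16 > Print/tier2 13 > Search/tier1 12 > Search/tier2 11 > Display/tier2 5.
Fill Radio tier1 block (50 at 25) → 100 left.
Print tier1 at 21: fill all 20 → 80 left.
Radio tier2 at 20: fill all 45 → 35 left.
Fill Display tier1 block (20 at 16) → 15 left.
15 remain; put them into Print tier2 at 13.
Total = 25×50 + 21×20 + 20×45 + 16×20 + 13×15 = 3085.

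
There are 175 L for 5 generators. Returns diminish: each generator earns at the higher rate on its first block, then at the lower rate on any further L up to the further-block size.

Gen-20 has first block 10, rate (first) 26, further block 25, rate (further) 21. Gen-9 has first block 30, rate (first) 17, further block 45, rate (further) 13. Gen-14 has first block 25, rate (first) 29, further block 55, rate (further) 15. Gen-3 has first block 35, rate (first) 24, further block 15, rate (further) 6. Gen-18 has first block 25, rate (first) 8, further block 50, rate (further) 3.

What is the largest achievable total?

Rank every tier by rate: Gen-14/T1 29 > Gen-20/T1 26 > Gen-3/T1 24 > Gen-20/T2 21 > Gen-9/T1 17 > Gen-14/T2 15 > Gen-9/T2 13 > Gen-18/T1 8 > Gen-3/T2 6 > Gen-18/T2 3.
Gen-14/T1 (29): +25 → 150 left.
Gen-20/T1 (26): +10 → 140 left.
Fill Gen-3 T1 block (35 at 24) → 105 left.
Gen-20/T2 (21): +25 → 80 left.
Fill Gen-9 T1 block (30 at 17) → 50 left.
Gen-14/T2: +50 of 55 at 15; pool empty.
Total = 29×25 + 26×10 + 24×35 + 21×25 + 17×30 + 15×50 = 3610.

3610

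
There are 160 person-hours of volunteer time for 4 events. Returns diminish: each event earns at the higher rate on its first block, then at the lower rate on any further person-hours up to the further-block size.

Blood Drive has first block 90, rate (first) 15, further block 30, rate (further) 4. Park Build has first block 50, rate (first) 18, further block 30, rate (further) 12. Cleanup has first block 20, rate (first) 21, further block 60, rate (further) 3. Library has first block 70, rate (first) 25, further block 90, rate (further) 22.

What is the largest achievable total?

Order all 8 blocks by rate: Library/first 25 > Library/second 22 > Cleanup/first 21 > Park Build/first 18 > Blood Drive/first 15 > Park Build/second 12 > Blood Drive/second 4 > Cleanup/second 3.
Library/first (25): +70 → 90 left.
Library second at 22: fill all 90 → 0 left.
Total = 25×70 + 22×90 = 3730.

3730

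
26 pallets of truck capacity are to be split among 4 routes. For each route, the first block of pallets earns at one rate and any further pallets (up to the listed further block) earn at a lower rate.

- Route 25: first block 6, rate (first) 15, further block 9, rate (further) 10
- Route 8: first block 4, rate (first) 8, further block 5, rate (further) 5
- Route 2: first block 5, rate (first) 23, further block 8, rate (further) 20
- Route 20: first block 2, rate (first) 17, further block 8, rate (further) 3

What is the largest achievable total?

449

Rank every tier by rate: Route 2/first 23 > Route 2/second 20 > Route 20/first 17 > Route 25/first 15 > Route 25/second 10 > Route 8/first 8 > Route 8/second 5 > Route 20/second 3.
Fill Route 2 first block (5 at 23) → 21 left.
Fill Route 2 second block (8 at 20) → 13 left.
Route 20 first at 17: fill all 2 → 11 left.
Route 25/first (15): +6 → 5 left.
Route 25 second at 10: only 5 left, fill 5.
Total = 23×5 + 20×8 + 17×2 + 15×6 + 10×5 = 449.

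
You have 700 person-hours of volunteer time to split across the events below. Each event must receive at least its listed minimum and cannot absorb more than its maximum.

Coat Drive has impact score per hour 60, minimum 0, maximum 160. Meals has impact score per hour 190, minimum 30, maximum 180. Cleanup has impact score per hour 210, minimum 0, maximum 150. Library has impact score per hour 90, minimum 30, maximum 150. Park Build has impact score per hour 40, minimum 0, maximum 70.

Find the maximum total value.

91200

Meeting every minimum uses 0+30+0+30+0 = 60 person-hours, leaving 640.
Order the events by impact score per hour: Cleanup 210 > Meals 190 > Library 90 > Coat Drive 60 > Park Build 40.
Cleanup: +150 to 150 (cap) — 490 left.
Meals: +150 to 180 (cap) — 340 left.
Library takes 120 more to reach its cap of 150 — 220 left.
Give Coat Drive 160 more to hit its cap of 160 — 60 left.
Only 60 left; Park Build takes them to reach 60.
Total = 60×160 + 190×180 + 210×150 + 90×150 + 40×60 = 91200.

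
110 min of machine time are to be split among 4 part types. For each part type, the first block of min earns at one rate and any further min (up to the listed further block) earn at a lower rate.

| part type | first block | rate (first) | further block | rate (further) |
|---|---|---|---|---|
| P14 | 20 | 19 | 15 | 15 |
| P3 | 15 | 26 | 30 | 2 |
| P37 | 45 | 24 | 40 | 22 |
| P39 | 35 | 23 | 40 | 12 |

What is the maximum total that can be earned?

2605

Treat each block as its own option and order by rate: P3/first 26 > P37/first 24 > P39/first 23 > P37/second 22 > P14/first 19 > P14/second 15 > P39/second 12 > P3/second 2.
P3/first (26): +15 ; 95 left.
Fill P37 first block (45 at 24) ; 50 left.
P39/first (23): +35 ; 15 left.
15 remain; put them into P37 second at 22.
Total = 26×15 + 24×45 + 23×35 + 22×15 = 2605.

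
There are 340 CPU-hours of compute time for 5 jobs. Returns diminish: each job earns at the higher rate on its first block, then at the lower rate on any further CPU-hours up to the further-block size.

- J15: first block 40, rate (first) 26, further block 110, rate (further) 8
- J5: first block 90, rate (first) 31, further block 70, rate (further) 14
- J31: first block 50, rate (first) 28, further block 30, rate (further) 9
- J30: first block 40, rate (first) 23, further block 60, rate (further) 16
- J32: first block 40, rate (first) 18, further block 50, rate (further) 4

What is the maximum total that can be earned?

Rank every tier by rate: J5/first 31 > J31/first 28 > J15/first 26 > J30/first 23 > J32/first 18 > J30/second 16 > J5/second 14 > J31/second 9 > J15/second 8 > J32/second 4.
J5/first (31): +90 → 250 left.
J31 first at 28: fill all 50 → 200 left.
Fill J15 first block (40 at 26) → 160 left.
Fill J30 first block (40 at 23) → 120 left.
J32 first at 18: fill all 40 → 80 left.
Fill J30 second block (60 at 16) → 20 left.
20 remain; put them into J5 second at 14.
Total = 31×90 + 28×50 + 26×40 + 23×40 + 18×40 + 16×60 + 14×20 = 8110.

8110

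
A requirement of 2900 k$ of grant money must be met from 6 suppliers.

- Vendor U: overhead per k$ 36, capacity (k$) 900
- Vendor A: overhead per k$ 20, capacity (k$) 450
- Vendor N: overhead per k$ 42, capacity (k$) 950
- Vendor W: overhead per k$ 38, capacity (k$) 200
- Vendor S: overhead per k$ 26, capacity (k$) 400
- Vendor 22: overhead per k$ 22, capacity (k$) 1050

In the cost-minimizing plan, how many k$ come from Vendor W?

100

Cheapest first:
Take 450 from Vendor A at 20 → need 2450 more.
Take 1050 from Vendor 22 at 22 → need 1400 more.
Vendor S at 26: take all 400 k$ → 1000 still needed.
Vendor U at 36: take all 900 k$ → 100 still needed.
Vendor W (38): take the remaining 100 → done.
Vendor N: unused.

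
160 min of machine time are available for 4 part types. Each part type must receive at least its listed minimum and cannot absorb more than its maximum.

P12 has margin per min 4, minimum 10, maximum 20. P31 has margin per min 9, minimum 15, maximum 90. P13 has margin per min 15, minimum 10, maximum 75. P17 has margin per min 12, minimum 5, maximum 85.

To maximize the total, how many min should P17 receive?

Meeting every minimum uses 10+15+10+5 = 40 min, leaving 120.
Order the part types by margin per min: P13 15 > P17 12 > P31 9 > P12 4.
Give P13 65 more to hit its cap of 75 — 55 left.
P17 has room for 80 more but only 55 remain, so it gets 60.

60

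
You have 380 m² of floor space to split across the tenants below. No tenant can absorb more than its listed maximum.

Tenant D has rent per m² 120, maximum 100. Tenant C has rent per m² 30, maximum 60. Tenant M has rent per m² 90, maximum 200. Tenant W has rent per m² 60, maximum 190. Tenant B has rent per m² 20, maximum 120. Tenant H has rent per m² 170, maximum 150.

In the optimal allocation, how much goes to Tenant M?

Rank by rent per m²: Tenant H 170 > Tenant D 120 > Tenant M 90 > Tenant W 60 > Tenant C 30 > Tenant B 20.
Give Tenant H 150 to hit its cap of 150 ; 230 left.
Give Tenant D 100 to hit its cap of 100 ; 130 left.
Tenant M: +130 (room for 200) → 130. Pool exhausted.

130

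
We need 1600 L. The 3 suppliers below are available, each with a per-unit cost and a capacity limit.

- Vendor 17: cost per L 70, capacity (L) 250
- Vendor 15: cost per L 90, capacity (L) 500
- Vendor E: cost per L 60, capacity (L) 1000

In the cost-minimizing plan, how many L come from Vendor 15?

350

Use suppliers in increasing cost order.
Take 1000 from Vendor E at 60 ; need 600 more.
Take 250 from Vendor 17 at 70 ; need 350 more.
Take 350 from Vendor 15 at 90 to finish.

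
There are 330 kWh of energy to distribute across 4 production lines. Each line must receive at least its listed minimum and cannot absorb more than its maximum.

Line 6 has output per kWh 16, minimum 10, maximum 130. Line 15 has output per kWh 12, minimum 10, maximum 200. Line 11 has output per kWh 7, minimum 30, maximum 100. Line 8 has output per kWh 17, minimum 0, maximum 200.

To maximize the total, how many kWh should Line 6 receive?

90

Meeting every minimum uses 10+10+30+0 = 50 kWh, leaving 280.
Order the production lines by output per kWh: Line 8 17 > Line 6 16 > Line 15 12 > Line 11 7.
Line 8: +200 to 200 (cap) — 80 left.
Line 6: +80 (room for 120) → 90. Pool exhausted.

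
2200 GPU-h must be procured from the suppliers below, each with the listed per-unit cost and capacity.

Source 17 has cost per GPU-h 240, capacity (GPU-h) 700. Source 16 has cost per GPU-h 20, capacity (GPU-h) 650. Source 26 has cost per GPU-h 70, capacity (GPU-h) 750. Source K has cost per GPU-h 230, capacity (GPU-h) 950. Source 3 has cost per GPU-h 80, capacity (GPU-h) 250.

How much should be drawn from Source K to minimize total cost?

Use suppliers in increasing cost order.
Source 16 at 20: take all 650 GPU-h ; 1550 still needed.
Take 750 from Source 26 at 70 ; need 800 more.
Take 250 from Source 3 at 80 ; need 550 more.
Source K at 230: take 550 of its 950 ; requirement met.
Source 17: unused.

550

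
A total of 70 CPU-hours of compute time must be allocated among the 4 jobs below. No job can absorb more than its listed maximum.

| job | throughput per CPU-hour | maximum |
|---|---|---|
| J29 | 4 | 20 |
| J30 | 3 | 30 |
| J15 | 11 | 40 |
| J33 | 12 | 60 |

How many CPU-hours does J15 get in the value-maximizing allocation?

Highest throughput per CPU-hour first: J33 12 > J15 11 > J29 4 > J30 3.
J33 takes 60 to reach its cap of 60 ; 10 left.
Only 10 left; J15 takes them to reach 10.

10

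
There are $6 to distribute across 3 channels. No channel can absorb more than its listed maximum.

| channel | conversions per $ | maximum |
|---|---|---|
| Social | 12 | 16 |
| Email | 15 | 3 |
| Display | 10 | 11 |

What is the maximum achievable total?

Highest conversions per $ first: Email 15 > Social 12 > Display 10.
Give Email 3 to hit its cap of 3 → 3 left.
Social has room for 16 but only 3 remain, so it gets 3.
Total = 12×3 + 15×3 = 81.

81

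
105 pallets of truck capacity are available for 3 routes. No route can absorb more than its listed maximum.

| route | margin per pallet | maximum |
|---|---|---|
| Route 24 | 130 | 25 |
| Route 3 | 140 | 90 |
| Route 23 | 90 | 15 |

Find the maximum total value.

Highest margin per pallet first: Route 3 140 > Route 24 130 > Route 23 90.
Route 3 takes 90 to reach its cap of 90 ; 15 left.
Route 24: +15 (room for 25) → 15. Pool exhausted.
Total = 130×15 + 140×90 = 14550.

14550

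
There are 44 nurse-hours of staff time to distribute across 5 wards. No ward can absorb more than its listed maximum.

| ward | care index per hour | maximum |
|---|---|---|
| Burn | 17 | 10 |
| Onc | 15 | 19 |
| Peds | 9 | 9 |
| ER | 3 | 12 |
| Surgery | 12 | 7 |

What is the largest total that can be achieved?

611

Order the wards by care index per hour: Burn 17 > Onc 15 > Surgery 12 > Peds 9 > ER 3.
Give Burn 10 to hit its cap of 10 — 34 left.
Onc: +19 to 19 (cap) — 15 left.
Surgery: +7 to 7 (cap) — 8 left.
Only 8 left; Peds takes them to reach 8.
Total = 17×10 + 15×19 + 9×8 + 12×7 = 611.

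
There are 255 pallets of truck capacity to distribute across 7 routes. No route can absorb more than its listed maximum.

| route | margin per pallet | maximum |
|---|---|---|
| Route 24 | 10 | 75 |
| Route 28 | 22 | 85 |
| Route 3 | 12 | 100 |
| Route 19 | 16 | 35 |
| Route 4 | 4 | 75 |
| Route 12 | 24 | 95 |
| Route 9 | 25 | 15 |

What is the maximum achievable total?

5385

Rank by margin per pallet: Route 9 25 > Route 12 24 > Route 28 22 > Route 19 16 > Route 3 12 > Route 24 10 > Route 4 4.
Route 9 takes 15 to reach its cap of 15 → 240 left.
Route 12 takes 95 to reach its cap of 95 → 145 left.
Route 28: +85 to 85 (cap) → 60 left.
Route 19 takes 35 to reach its cap of 35 → 25 left.
Only 25 left; Route 3 takes them to reach 25.
Total = 22×85 + 12×25 + 16×35 + 24×95 + 25×15 = 5385.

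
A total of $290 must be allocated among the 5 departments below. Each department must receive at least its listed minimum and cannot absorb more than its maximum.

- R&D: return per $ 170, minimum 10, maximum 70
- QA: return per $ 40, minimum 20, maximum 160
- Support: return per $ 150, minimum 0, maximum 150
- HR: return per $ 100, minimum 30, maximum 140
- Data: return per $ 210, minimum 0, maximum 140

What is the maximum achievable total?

Meeting every minimum uses 10+20+0+30+0 = 60 $, leaving 230.
Highest return per $ first: Data 210 > R&D 170 > Support 150 > HR 100 > QA 40.
Give Data 140 more to hit its cap of 140 → 90 left.
R&D: +60 to 70 (cap) → 30 left.
Only 30 left; Support takes them to reach 30.
Total = 170×70 + 40×20 + 150×30 + 100×30 + 210×140 = 49600.

49600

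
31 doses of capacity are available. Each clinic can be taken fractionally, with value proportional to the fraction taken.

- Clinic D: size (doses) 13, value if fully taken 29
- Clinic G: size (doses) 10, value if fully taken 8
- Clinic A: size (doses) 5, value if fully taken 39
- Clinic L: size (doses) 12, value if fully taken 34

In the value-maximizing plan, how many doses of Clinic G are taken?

Best value per unit of size first: Clinic A 39/5≈7.8, Clinic L 34/12≈2.83, Clinic D 29/13≈2.23, Clinic G 8/10≈0.8.
All 5 doses of Clinic A fit (value 39) → 26 remain.
All 12 doses of Clinic L fit (value 34) → 14 remain.
All 13 doses of Clinic D fit (value 29) → 1 remain.
Fill the last 1 doses with part of Clinic G: 1/10 of it earns 0.8.

1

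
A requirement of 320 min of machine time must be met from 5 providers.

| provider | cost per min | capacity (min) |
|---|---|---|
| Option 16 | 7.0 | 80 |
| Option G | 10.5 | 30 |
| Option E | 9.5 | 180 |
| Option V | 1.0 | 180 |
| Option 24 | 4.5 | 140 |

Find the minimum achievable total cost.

810

Fill from the cheapest provider first.
Option V at 1.0: take all 180 min → 140 still needed.
Take 140 from Option 24 at 4.5 → need 0 more.
Option 16, Option E, Option G: unused.
Cost = 180×1.0 + 140×4.5 = 810.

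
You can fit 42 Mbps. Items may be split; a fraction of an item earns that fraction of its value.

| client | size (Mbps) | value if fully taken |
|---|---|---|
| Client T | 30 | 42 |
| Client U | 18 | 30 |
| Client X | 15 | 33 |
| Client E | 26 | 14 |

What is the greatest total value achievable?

Sort by value density: Client X 33/15≈2.2, Client U 30/18≈1.67, Client T 42/30≈1.4, Client E 14/26≈0.538.
Client X: take in full, 15 Mbps for value 33 — 27 left.
All 18 Mbps of Client U fit (value 30) — 9 remain.
9 Mbps left: a 9/30 share of Client T gives 42×9/30 = 12.6.
Total value = 75.6.

75.6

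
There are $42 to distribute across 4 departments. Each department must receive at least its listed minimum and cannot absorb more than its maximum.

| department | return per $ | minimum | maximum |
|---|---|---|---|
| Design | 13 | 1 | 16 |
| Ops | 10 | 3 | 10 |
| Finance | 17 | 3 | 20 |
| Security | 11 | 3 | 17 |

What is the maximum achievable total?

611

Meeting every minimum uses 1+3+3+3 = 10 $, leaving 32.
Highest return per $ first: Finance 17 > Design 13 > Security 11 > Ops 10.
Finance: +17 to 20 (cap) — 15 left.
Design takes 15 more to reach its cap of 16 — 0 left.
Total = 13×16 + 10×3 + 17×20 + 11×3 = 611.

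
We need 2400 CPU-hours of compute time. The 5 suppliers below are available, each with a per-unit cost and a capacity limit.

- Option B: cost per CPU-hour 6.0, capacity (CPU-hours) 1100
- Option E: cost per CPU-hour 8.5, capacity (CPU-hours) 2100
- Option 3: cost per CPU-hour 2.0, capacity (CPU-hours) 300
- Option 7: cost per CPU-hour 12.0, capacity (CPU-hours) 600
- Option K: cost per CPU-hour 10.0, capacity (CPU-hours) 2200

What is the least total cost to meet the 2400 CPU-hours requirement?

Use suppliers in increasing cost order.
Option 3 at 2.0: take all 300 CPU-hours → 2100 still needed.
Option B at 6.0: take all 1100 CPU-hours → 1000 still needed.
Take 1000 from Option E at 8.5 to finish.
Option K, Option 7: unused.
Cost = 300×2.0 + 1100×6.0 + 1000×8.5 = 15700.

15700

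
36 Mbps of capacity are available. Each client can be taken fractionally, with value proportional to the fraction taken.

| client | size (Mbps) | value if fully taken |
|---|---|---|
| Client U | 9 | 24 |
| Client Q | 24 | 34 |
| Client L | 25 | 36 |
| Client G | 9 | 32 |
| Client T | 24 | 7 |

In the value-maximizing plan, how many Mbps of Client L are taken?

18

Rank by value-to-size ratio: Client G 32/9≈3.56, Client U 24/9≈2.67, Client L 36/25≈1.44, Client Q 34/24≈1.42, Client T 7/24≈0.292.
All 9 Mbps of Client G fit (value 32) → 27 remain.
Client U: take in full, 9 Mbps for value 24 → 18 left.
18 Mbps left: a 18/25 share of Client L gives 36×18/25 = 25.92.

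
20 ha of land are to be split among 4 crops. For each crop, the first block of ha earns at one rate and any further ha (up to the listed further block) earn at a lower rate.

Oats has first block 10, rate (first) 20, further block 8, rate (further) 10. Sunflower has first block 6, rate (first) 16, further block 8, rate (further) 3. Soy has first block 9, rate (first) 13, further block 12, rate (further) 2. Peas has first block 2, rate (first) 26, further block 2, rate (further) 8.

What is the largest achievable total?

Order all 8 blocks by rate: Peas/tier1 26 > Oats/tier1 20 > Sunflower/tier1 16 > Soy/tier1 13 > Oats/tier2 10 > Peas/tier2 8 > Sunflower/tier2 3 > Soy/tier2 2.
Fill Peas tier1 block (2 at 26) — 18 left.
Oats/tier1 (20): +10 — 8 left.
Sunflower/tier1 (16): +6 — 2 left.
Soy tier1 at 13: only 2 left, fill 2.
Total = 26×2 + 20×10 + 16×6 + 13×2 = 374.

374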